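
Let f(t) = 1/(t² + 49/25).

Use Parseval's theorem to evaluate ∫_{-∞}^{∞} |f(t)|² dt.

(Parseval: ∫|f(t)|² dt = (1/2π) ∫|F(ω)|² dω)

∫|f(t)|² dt = \frac{125 \pi}{686}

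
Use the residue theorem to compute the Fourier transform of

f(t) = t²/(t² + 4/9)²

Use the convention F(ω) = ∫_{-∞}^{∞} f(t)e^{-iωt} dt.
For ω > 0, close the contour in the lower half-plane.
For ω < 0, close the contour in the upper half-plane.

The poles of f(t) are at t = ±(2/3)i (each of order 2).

Let g(z) = f(z)e^{-iωz}; for large |z| the factor e^{-iωz} decays in the lower half-plane when ω > 0 and in the upper half-plane when ω < 0.

Case ω > 0 (lower half-plane, clockwise contour ⇒ F(ω) = -2πi·ΣRes):
  Res_{z = - \frac{2 i}{3}} g(z) = \frac{i \left(3 - 2 \omega\right) e^{- \frac{2 \omega}{3}}}{8} (pole of order 2)
  F(ω) = -2πi·ΣRes = \frac{\pi \left(3 - 2 \omega\right) e^{- \frac{2 \omega}{3}}}{4}

Case ω < 0 (upper half-plane, counterclockwise contour ⇒ F(ω) = +2πi·ΣRes):
  Res_{z = \frac{2 i}{3}} g(z) = \frac{i \left(- 2 \omega - 3\right) e^{\frac{2 \omega}{3}}}{8} (pole of order 2)
  F(ω) = 2πi·ΣRes = \frac{\pi \left(2 \omega + 3\right) e^{\frac{2 \omega}{3}}}{4}

Both cases combine into a single formula in |ω|:

F(ω) = \frac{\pi \left(3 - 2 \left|{\omega}\right|\right) e^{- \frac{2 \left|{\omega}\right|}{3}}}{4}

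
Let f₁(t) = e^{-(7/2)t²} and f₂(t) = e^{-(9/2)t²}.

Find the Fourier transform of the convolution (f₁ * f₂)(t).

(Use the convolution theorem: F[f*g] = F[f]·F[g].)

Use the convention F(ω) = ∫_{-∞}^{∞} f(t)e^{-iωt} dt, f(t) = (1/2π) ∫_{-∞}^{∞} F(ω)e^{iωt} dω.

F[f₁*f₂](ω) = \frac{2 \sqrt{7} \pi e^{- \frac{8 \omega^{2}}{63}}}{21}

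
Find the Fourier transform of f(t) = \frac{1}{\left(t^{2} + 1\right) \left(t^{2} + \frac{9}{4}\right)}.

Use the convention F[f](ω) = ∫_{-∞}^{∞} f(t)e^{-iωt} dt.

F(ω) = \frac{4 \pi e^{- \left|{\omega}\right|}}{5} - \frac{8 \pi e^{- \frac{3 \left|{\omega}\right|}{2}}}{15}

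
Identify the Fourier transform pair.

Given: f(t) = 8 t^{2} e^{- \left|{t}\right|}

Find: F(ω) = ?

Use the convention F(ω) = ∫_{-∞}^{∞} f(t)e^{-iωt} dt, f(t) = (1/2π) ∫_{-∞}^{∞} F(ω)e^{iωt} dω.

F(ω) = \frac{32 \left(1 - 3 \omega^{2}\right)}{\left(\omega^{2} + 1\right)^{3}}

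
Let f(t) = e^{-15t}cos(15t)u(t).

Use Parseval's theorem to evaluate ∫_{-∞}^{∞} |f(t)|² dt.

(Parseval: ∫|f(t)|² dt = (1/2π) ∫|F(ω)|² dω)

∫|f(t)|² dt = \frac{1}{40}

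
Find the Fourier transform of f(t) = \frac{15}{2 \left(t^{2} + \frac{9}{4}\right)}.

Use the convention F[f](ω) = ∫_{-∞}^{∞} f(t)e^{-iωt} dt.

F(ω) = 5 \pi e^{- \frac{3 \left|{\omega}\right|}{2}}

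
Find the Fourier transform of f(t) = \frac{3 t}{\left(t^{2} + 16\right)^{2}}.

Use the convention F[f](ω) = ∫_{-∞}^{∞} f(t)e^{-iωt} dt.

F(ω) = - \frac{3 i \pi \omega e^{- 4 \left|{\omega}\right|}}{8}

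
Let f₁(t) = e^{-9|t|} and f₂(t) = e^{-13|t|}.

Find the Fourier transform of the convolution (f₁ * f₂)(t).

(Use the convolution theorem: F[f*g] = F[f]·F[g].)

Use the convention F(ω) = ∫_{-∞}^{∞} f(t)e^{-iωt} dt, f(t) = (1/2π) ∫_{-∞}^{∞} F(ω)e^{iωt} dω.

F[f₁*f₂](ω) = \frac{468}{\left(\omega^{2} + 81\right) \left(\omega^{2} + 169\right)}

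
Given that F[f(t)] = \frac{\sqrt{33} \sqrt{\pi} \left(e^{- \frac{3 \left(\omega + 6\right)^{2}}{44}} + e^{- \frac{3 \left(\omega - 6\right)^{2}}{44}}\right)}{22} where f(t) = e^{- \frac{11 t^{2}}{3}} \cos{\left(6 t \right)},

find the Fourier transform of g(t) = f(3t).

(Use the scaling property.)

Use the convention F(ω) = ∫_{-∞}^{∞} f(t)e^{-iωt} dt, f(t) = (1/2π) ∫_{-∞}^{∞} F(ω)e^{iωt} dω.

F[g](ω) = \frac{\sqrt{33} \sqrt{\pi} \left(e^{\frac{6 \omega}{11}} + 1\right) e^{- \frac{\omega^{2}}{132} - \frac{3 \omega}{11} - \frac{27}{11}}}{66}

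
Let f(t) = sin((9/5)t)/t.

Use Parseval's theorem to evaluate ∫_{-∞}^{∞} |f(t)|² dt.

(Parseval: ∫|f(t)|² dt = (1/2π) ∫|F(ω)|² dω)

∫|f(t)|² dt = \frac{9 \pi}{5}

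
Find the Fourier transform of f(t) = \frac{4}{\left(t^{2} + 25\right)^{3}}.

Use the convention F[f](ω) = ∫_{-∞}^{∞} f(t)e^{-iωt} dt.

F(ω) = \frac{\pi \left(25 \omega^{2} + 15 \left|{\omega}\right| + 3\right) e^{- 5 \left|{\omega}\right|}}{6250}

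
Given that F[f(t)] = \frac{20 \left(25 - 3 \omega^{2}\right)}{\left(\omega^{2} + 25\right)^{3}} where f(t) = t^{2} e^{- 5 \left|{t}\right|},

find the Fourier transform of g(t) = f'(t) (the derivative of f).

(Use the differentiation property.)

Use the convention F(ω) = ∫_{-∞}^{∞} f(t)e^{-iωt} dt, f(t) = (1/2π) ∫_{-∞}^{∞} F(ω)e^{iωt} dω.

F[g](ω) = - \frac{20 i \omega \left(3 \omega^{2} - 25\right)}{\left(\omega^{2} + 25\right)^{3}}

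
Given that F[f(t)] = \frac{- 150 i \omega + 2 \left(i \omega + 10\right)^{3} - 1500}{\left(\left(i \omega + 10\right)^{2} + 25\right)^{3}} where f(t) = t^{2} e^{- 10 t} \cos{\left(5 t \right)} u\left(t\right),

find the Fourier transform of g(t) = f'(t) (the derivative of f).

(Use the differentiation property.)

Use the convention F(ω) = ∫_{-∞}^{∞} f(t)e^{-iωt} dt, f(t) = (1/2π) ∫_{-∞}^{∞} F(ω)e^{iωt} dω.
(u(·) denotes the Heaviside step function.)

F[g](ω) = - \frac{2 i \omega \left(75 i \omega - \left(i \omega + 10\right)^{3} + 750\right)}{\left(\left(i \omega + 10\right)^{2} + 25\right)^{3}}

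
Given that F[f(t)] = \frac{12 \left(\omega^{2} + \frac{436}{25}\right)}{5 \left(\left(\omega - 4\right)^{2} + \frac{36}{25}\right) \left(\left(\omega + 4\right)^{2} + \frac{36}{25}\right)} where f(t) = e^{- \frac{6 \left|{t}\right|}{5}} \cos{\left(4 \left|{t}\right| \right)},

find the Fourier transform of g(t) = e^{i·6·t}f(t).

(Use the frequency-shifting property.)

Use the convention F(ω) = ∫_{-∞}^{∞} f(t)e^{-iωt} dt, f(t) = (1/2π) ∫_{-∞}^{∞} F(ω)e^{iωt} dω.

F[g](ω) = \frac{60 \left(25 \left(\omega - 6\right)^{2} + 436\right)}{\left(25 \left(\omega - 10\right)^{2} + 36\right) \left(25 \left(\omega - 2\right)^{2} + 36\right)}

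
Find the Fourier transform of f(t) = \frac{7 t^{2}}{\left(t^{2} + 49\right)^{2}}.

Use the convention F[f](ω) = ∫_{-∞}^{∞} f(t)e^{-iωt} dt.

F(ω) = \frac{\pi \left(1 - 7 \left|{\omega}\right|\right) e^{- 7 \left|{\omega}\right|}}{2}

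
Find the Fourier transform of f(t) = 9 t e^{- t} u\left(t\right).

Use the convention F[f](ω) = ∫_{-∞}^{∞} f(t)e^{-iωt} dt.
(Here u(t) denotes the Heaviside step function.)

F(ω) = \frac{9}{\left(i \omega + 1\right)^{2}}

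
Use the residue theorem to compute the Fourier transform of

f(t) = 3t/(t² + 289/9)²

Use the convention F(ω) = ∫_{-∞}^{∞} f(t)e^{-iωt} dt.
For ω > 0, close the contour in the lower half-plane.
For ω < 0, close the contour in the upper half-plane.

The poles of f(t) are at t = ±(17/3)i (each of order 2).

Let g(z) = f(z)e^{-iωz}; for large |z| the factor e^{-iωz} decays in the lower half-plane when ω > 0 and in the upper half-plane when ω < 0.

Case ω > 0 (lower half-plane, clockwise contour ⇒ F(ω) = -2πi·ΣRes):
  Res_{z = - \frac{17 i}{3}} g(z) = \frac{9 \omega e^{- \frac{17 \omega}{3}}}{68} (pole of order 2)
  F(ω) = -2πi·ΣRes = - \frac{9 i \pi \omega e^{- \frac{17 \omega}{3}}}{34}

Case ω < 0 (upper half-plane, counterclockwise contour ⇒ F(ω) = +2πi·ΣRes):
  Res_{z = \frac{17 i}{3}} g(z) = - \frac{9 \omega e^{\frac{17 \omega}{3}}}{68} (pole of order 2)
  F(ω) = 2πi·ΣRes = - \frac{9 i \pi \omega e^{\frac{17 \omega}{3}}}{34}

Both cases combine into a single formula in |ω|:

F(ω) = - \frac{9 i \pi \omega e^{- \frac{17 \left|{\omega}\right|}{3}}}{34}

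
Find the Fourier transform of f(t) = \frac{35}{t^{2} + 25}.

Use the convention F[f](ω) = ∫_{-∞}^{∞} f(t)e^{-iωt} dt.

F(ω) = 7 \pi e^{- 5 \left|{\omega}\right|}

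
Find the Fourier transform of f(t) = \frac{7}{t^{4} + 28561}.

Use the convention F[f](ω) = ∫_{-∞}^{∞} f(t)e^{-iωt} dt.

F(ω) = \frac{7 \pi e^{- \frac{13 \sqrt{2} \left|{\omega}\right|}{2}} \sin{\left(\frac{13 \sqrt{2} \left|{\omega}\right|}{2} + \frac{\pi}{4} \right)}}{2197}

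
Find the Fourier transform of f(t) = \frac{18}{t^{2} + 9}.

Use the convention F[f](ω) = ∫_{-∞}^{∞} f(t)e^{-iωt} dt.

F(ω) = 6 \pi e^{- 3 \left|{\omega}\right|}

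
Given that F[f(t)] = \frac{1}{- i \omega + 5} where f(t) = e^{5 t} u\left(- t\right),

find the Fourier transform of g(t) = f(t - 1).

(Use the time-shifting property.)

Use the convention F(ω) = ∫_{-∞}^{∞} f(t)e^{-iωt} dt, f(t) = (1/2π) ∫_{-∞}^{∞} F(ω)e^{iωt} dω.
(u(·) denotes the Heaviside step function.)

F[g](ω) = \frac{i e^{- i \omega}}{\omega + 5 i}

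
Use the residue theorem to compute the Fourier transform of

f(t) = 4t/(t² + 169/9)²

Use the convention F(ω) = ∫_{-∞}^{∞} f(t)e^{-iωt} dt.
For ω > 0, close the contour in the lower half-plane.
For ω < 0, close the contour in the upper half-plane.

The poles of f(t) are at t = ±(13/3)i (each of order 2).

Let g(z) = f(z)e^{-iωz}; for large |z| the factor e^{-iωz} decays in the lower half-plane when ω > 0 and in the upper half-plane when ω < 0.

Case ω > 0 (lower half-plane, clockwise contour ⇒ F(ω) = -2πi·ΣRes):
  Res_{z = - \frac{13 i}{3}} g(z) = \frac{3 \omega e^{- \frac{13 \omega}{3}}}{13} (pole of order 2)
  F(ω) = -2πi·ΣRes = - \frac{6 i \pi \omega e^{- \frac{13 \omega}{3}}}{13}

Case ω < 0 (upper half-plane, counterclockwise contour ⇒ F(ω) = +2πi·ΣRes):
  Res_{z = \frac{13 i}{3}} g(z) = - \frac{3 \omega e^{\frac{13 \omega}{3}}}{13} (pole of order 2)
  F(ω) = 2πi·ΣRes = - \frac{6 i \pi \omega e^{\frac{13 \omega}{3}}}{13}

Both cases combine into a single formula in |ω|:

F(ω) = - \frac{6 i \pi \omega e^{- \frac{13 \left|{\omega}\right|}{3}}}{13}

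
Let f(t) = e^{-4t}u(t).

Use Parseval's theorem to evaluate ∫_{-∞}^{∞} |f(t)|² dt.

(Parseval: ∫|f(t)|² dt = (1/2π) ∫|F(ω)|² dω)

∫|f(t)|² dt = \frac{1}{8}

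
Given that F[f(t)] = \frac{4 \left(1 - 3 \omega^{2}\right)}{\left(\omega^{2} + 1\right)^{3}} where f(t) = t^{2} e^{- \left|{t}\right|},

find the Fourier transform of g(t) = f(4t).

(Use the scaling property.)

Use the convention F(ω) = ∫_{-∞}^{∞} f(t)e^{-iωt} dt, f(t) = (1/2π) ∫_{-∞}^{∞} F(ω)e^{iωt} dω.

F[g](ω) = \frac{256 \left(16 - 3 \omega^{2}\right)}{\left(\omega^{2} + 16\right)^{3}}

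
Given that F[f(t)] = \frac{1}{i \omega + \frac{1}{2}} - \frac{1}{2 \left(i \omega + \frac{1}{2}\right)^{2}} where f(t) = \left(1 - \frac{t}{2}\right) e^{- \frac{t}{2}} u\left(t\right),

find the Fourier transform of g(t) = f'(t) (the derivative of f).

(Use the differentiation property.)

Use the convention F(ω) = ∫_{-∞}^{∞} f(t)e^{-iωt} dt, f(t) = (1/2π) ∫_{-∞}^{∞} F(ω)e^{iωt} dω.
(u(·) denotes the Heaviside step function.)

F[g](ω) = \frac{4 \omega^{2}}{4 \omega^{2} - 4 i \omega - 1}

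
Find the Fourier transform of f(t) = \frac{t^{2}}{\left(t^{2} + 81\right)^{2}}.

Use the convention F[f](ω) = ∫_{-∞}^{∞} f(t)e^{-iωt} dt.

F(ω) = \frac{\pi \left(1 - 9 \left|{\omega}\right|\right) e^{- 9 \left|{\omega}\right|}}{18}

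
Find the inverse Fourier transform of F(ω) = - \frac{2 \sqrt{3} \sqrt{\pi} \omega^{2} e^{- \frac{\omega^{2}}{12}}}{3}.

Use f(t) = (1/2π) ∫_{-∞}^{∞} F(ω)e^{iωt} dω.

f(t) = 6 \left(12 t^{2} - 2\right) e^{- 3 t^{2}}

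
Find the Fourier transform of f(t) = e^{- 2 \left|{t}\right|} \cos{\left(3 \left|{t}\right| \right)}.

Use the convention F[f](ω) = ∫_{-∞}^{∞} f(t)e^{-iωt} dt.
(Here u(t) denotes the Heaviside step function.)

F(ω) = \frac{4 \left(\omega^{2} + 13\right)}{\omega^{4} - 10 \omega^{2} + 169}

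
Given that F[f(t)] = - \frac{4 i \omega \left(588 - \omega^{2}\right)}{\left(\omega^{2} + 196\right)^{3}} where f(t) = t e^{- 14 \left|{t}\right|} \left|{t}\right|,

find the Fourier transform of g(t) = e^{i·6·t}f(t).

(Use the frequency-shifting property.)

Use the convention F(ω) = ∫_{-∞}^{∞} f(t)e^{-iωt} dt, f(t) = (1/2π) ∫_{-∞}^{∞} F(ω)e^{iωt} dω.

F[g](ω) = \frac{4 i \left(\omega - 6\right) \left(\left(\omega - 6\right)^{2} - 588\right)}{\left(\left(\omega - 6\right)^{2} + 196\right)^{3}}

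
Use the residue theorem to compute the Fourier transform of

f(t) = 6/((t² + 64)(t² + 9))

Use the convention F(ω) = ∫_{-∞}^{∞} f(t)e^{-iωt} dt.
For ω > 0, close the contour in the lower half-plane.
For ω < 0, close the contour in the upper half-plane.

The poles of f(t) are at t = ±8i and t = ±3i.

Let g(z) = f(z)e^{-iωz}; for large |z| the factor e^{-iωz} decays in the lower half-plane when ω > 0 and in the upper half-plane when ω < 0.

Case ω > 0 (lower half-plane, clockwise contour ⇒ F(ω) = -2πi·ΣRes):
  Res_{z = - 8 i} g(z) = - \frac{3 i e^{- 8 \omega}}{440}
  Res_{z = - 3 i} g(z) = \frac{i e^{- 3 \omega}}{55}
  F(ω) = -2πi·ΣRes = \frac{\pi \left(8 e^{5 \omega} - 3\right) e^{- 8 \omega}}{220}

Case ω < 0 (upper half-plane, counterclockwise contour ⇒ F(ω) = +2πi·ΣRes):
  Res_{z = 8 i} g(z) = \frac{3 i e^{8 \omega}}{440}
  Res_{z = 3 i} g(z) = - \frac{i e^{3 \omega}}{55}
  F(ω) = 2πi·ΣRes = \frac{\pi \left(8 - 3 e^{5 \omega}\right) e^{3 \omega}}{220}

Both cases combine into a single formula in |ω|:

F(ω) = \frac{\pi \left(8 e^{5 \left|{\omega}\right|} - 3\right) e^{- 8 \left|{\omega}\right|}}{220}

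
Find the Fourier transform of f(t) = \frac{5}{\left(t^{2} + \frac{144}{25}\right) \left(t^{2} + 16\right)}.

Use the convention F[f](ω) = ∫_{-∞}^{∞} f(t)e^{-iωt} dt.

F(ω) = - \frac{125 \pi e^{- 4 \left|{\omega}\right|}}{1024} + \frac{625 \pi e^{- \frac{12 \left|{\omega}\right|}{5}}}{3072}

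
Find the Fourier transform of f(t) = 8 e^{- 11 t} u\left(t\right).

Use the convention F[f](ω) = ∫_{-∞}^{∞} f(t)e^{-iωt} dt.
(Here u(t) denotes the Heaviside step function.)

F(ω) = \frac{8}{i \omega + 11}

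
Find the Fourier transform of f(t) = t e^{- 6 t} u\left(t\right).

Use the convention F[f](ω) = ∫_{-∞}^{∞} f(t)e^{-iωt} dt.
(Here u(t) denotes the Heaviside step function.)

F(ω) = \frac{1}{\left(i \omega + 6\right)^{2}}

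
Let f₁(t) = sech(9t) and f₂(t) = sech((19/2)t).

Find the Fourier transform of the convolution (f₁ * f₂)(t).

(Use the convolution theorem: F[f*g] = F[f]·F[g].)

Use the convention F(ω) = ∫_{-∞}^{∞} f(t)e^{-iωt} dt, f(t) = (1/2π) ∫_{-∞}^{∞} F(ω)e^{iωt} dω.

F[f₁*f₂](ω) = \frac{2 \pi^{2}}{171 \cosh{\left(\frac{\pi \omega}{19} \right)} \cosh{\left(\frac{\pi \omega}{18} \right)}}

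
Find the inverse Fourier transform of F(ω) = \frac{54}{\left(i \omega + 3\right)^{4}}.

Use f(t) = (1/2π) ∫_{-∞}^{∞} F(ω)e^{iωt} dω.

f(t) = 9 t^{3} e^{- 3 t} u\left(t\right)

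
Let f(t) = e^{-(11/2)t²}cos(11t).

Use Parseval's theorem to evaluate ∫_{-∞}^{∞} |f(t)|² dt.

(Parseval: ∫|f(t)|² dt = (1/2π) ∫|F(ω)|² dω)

∫|f(t)|² dt = \frac{\sqrt{11} \sqrt{\pi} \left(1 + e^{11}\right)}{22 e^{11}}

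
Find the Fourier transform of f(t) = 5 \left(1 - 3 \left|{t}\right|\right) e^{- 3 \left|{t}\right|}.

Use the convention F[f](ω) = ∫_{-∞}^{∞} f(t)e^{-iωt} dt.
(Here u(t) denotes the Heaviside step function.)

F(ω) = \frac{60 \omega^{2}}{\left(\omega^{2} + 9\right)^{2}}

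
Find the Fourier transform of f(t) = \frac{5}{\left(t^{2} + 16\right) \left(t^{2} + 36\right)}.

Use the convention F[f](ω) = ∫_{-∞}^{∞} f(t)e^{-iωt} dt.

F(ω) = \frac{\pi \left(3 e^{2 \left|{\omega}\right|} - 2\right) e^{- 6 \left|{\omega}\right|}}{48}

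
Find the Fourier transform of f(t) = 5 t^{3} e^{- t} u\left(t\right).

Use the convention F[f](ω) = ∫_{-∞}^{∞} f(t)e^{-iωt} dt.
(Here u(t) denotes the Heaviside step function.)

F(ω) = \frac{30}{\left(i \omega + 1\right)^{4}}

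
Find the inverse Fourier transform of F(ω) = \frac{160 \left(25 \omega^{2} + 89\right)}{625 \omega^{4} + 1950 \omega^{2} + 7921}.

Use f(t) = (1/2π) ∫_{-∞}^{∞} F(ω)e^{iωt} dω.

f(t) = 2 e^{- \frac{8 \left|{t}\right|}{5}} \cos{\left(\left|{t}\right| \right)}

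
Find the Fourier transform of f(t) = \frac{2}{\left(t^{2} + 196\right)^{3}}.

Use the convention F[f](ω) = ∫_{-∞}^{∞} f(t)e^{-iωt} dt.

F(ω) = \frac{\pi \left(196 \omega^{2} + 42 \left|{\omega}\right| + 3\right) e^{- 14 \left|{\omega}\right|}}{2151296}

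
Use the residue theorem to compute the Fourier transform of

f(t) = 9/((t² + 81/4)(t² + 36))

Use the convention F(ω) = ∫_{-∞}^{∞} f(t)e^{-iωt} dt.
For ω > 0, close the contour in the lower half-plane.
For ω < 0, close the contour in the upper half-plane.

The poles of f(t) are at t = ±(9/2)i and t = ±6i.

Let g(z) = f(z)e^{-iωz}; for large |z| the factor e^{-iωz} decays in the lower half-plane when ω > 0 and in the upper half-plane when ω < 0.

Case ω > 0 (lower half-plane, clockwise contour ⇒ F(ω) = -2πi·ΣRes):
  Res_{z = - \frac{9 i}{2}} g(z) = \frac{4 i e^{- \frac{9 \omega}{2}}}{63}
  Res_{z = - 6 i} g(z) = - \frac{i e^{- 6 \omega}}{21}
  F(ω) = -2πi·ΣRes = - \frac{2 \pi e^{- 6 \omega}}{21} + \frac{8 \pi e^{- \frac{9 \omega}{2}}}{63}

Case ω < 0 (upper half-plane, counterclockwise contour ⇒ F(ω) = +2πi·ΣRes):
  Res_{z = \frac{9 i}{2}} g(z) = - \frac{4 i e^{\frac{9 \omega}{2}}}{63}
  Res_{z = 6 i} g(z) = \frac{i e^{6 \omega}}{21}
  F(ω) = 2πi·ΣRes = \frac{2 \pi \left(4 e^{\frac{9 \omega}{2}} - 3 e^{6 \omega}\right)}{63}

Both cases combine into a single formula in |ω|:

F(ω) = - \frac{2 \pi e^{- 6 \left|{\omega}\right|}}{21} + \frac{8 \pi e^{- \frac{9 \left|{\omega}\right|}{2}}}{63}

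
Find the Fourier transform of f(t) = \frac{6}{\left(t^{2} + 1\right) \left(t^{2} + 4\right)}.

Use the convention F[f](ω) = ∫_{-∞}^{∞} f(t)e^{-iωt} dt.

F(ω) = \pi \left(2 e^{\left|{\omega}\right|} - 1\right) e^{- 2 \left|{\omega}\right|}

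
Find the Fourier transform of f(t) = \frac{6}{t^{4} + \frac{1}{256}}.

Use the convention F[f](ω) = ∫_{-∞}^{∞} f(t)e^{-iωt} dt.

F(ω) = 384 \pi e^{- \frac{\sqrt{2} \left|{\omega}\right|}{8}} \sin{\left(\frac{\sqrt{2} \left|{\omega}\right|}{8} + \frac{\pi}{4} \right)}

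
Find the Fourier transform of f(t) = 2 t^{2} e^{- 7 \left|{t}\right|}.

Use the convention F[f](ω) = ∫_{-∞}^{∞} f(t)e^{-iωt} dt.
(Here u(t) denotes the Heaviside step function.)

F(ω) = \frac{56 \left(49 - 3 \omega^{2}\right)}{\left(\omega^{2} + 49\right)^{3}}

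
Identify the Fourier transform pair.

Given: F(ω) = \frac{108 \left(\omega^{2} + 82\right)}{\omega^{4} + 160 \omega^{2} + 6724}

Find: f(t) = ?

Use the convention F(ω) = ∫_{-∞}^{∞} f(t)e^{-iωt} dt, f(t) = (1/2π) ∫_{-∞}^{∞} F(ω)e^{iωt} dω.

f(t) = 6 e^{- 9 \left|{t}\right|} \cos{\left(t \right)}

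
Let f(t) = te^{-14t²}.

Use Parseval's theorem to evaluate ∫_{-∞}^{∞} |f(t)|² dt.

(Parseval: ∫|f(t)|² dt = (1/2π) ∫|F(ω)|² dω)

∫|f(t)|² dt = \frac{\sqrt{7} \sqrt{\pi}}{784}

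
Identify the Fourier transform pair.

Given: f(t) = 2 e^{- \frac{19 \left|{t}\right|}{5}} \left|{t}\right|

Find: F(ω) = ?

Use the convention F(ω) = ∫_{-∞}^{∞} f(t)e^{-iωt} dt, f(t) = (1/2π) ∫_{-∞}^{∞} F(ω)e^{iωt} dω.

F(ω) = \frac{100 \left(361 - 25 \omega^{2}\right)}{\left(25 \omega^{2} + 361\right)^{2}}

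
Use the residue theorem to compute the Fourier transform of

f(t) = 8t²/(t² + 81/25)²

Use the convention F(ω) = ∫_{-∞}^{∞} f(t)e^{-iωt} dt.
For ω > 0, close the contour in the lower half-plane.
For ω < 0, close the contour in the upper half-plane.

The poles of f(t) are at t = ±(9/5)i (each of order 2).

Let g(z) = f(z)e^{-iωz}; for large |z| the factor e^{-iωz} decays in the lower half-plane when ω > 0 and in the upper half-plane when ω < 0.

Case ω > 0 (lower half-plane, clockwise contour ⇒ F(ω) = -2πi·ΣRes):
  Res_{z = - \frac{9 i}{5}} g(z) = i \left(\frac{10}{9} - 2 \omega\right) e^{- \frac{9 \omega}{5}} (pole of order 2)
  F(ω) = -2πi·ΣRes = \frac{4 \pi \left(5 - 9 \omega\right) e^{- \frac{9 \omega}{5}}}{9}

Case ω < 0 (upper half-plane, counterclockwise contour ⇒ F(ω) = +2πi·ΣRes):
  Res_{z = \frac{9 i}{5}} g(z) = i \left(- 2 \omega - \frac{10}{9}\right) e^{\frac{9 \omega}{5}} (pole of order 2)
  F(ω) = 2πi·ΣRes = \frac{4 \pi \left(9 \omega + 5\right) e^{\frac{9 \omega}{5}}}{9}

Both cases combine into a single formula in |ω|:

F(ω) = \frac{4 \pi \left(5 - 9 \left|{\omega}\right|\right) e^{- \frac{9 \left|{\omega}\right|}{5}}}{9}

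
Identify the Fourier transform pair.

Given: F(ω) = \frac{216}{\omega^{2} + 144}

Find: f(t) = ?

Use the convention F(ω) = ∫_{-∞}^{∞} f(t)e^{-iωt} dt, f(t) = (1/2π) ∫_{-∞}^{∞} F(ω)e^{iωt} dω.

f(t) = 9 e^{- 12 \left|{t}\right|}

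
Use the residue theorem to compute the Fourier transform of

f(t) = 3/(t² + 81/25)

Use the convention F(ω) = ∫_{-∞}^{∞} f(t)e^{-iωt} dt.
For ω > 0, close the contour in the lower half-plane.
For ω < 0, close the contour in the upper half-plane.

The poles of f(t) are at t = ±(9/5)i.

Let g(z) = f(z)e^{-iωz}; for large |z| the factor e^{-iωz} decays in the lower half-plane when ω > 0 and in the upper half-plane when ω < 0.

Case ω > 0 (lower half-plane, clockwise contour ⇒ F(ω) = -2πi·ΣRes):
  Res_{z = - \frac{9 i}{5}} g(z) = \frac{5 i e^{- \frac{9 \omega}{5}}}{6}
  F(ω) = -2πi·ΣRes = \frac{5 \pi e^{- \frac{9 \omega}{5}}}{3}

Case ω < 0 (upper half-plane, counterclockwise contour ⇒ F(ω) = +2πi·ΣRes):
  Res_{z = \frac{9 i}{5}} g(z) = - \frac{5 i e^{\frac{9 \omega}{5}}}{6}
  F(ω) = 2πi·ΣRes = \frac{5 \pi e^{\frac{9 \omega}{5}}}{3}

Both cases combine into a single formula in |ω|:

F(ω) = \frac{5 \pi e^{- \frac{9 \left|{\omega}\right|}{5}}}{3}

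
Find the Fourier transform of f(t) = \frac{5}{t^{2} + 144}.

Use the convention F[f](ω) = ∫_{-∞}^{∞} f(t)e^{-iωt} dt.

F(ω) = \frac{5 \pi e^{- 12 \left|{\omega}\right|}}{12}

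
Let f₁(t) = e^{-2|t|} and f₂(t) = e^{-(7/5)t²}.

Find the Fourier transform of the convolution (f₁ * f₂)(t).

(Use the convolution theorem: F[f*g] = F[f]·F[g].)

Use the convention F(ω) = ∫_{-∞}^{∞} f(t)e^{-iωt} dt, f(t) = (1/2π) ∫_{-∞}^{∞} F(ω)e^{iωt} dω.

F[f₁*f₂](ω) = \frac{4 \sqrt{35} \sqrt{\pi} e^{- \frac{5 \omega^{2}}{28}}}{7 \left(\omega^{2} + 4\right)}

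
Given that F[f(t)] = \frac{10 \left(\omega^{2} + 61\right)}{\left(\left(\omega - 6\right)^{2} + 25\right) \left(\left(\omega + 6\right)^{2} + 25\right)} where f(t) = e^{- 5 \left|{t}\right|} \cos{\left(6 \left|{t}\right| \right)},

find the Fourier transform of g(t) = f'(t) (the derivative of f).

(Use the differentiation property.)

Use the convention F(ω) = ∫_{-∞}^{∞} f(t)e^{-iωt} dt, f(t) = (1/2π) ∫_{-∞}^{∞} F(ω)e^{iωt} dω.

F[g](ω) = \frac{10 i \omega \left(\omega^{2} + 61\right)}{\omega^{4} - 22 \omega^{2} + 3721}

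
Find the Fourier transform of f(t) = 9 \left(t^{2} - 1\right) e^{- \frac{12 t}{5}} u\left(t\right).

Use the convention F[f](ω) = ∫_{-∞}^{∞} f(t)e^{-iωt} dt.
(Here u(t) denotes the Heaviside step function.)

F(ω) = \frac{45 \left(250 i \omega - \left(5 i \omega + 12\right)^{3} + 600\right)}{\left(5 i \omega + 12\right)^{4}}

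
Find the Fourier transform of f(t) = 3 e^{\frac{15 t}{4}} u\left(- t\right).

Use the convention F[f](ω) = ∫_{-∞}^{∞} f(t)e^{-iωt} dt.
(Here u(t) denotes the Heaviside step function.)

F(ω) = - \frac{12}{4 i \omega - 15}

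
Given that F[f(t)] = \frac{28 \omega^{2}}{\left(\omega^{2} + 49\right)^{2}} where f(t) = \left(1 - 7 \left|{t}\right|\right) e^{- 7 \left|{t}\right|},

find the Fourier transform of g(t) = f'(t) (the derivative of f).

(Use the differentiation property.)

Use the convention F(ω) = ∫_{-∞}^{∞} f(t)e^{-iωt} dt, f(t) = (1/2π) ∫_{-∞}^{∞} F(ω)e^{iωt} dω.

F[g](ω) = \frac{28 i \omega^{3}}{\left(\omega^{2} + 49\right)^{2}}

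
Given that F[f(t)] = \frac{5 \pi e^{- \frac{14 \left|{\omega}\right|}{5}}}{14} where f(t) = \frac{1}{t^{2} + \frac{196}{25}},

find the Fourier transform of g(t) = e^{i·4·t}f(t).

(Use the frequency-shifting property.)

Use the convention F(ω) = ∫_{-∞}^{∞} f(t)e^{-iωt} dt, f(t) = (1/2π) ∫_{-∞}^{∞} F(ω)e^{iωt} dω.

F[g](ω) = \frac{5 \pi e^{- \frac{14 \left|{\omega - 4}\right|}{5}}}{14}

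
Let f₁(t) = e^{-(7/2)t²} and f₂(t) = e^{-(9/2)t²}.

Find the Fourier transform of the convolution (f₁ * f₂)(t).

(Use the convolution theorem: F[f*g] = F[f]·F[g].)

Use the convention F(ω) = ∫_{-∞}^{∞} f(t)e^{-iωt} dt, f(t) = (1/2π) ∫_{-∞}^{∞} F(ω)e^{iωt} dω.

F[f₁*f₂](ω) = \frac{2 \sqrt{7} \pi e^{- \frac{8 \omega^{2}}{63}}}{21}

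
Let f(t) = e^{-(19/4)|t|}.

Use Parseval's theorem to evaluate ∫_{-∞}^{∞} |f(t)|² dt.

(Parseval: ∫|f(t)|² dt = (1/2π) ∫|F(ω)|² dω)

∫|f(t)|² dt = \frac{4}{19}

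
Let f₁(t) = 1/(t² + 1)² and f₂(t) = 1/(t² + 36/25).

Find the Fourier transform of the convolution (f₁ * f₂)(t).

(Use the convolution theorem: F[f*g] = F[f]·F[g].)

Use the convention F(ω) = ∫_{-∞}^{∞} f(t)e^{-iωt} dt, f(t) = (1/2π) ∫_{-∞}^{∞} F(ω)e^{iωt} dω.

F[f₁*f₂](ω) = \frac{5 \pi^{2} \left(\left|{\omega}\right| + 1\right) e^{- \frac{11 \left|{\omega}\right|}{5}}}{12}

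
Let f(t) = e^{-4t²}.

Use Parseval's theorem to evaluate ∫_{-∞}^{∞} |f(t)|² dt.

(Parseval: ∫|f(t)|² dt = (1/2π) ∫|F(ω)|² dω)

∫|f(t)|² dt = \frac{\sqrt{2} \sqrt{\pi}}{4}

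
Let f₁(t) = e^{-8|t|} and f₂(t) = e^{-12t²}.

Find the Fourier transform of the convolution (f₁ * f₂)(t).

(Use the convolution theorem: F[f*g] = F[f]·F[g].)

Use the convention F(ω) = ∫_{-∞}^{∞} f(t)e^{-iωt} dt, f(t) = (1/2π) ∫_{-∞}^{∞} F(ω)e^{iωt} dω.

F[f₁*f₂](ω) = \frac{8 \sqrt{3} \sqrt{\pi} e^{- \frac{\omega^{2}}{48}}}{3 \left(\omega^{2} + 64\right)}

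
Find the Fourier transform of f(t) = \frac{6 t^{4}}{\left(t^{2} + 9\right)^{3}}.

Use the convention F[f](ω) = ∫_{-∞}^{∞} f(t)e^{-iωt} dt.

F(ω) = \frac{3 \pi \left(3 \omega^{2} - 5 \left|{\omega}\right| + 1\right) e^{- 3 \left|{\omega}\right|}}{4}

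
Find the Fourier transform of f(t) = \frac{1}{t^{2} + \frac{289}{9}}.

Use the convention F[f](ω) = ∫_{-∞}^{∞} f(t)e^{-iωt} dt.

F(ω) = \frac{3 \pi e^{- \frac{17 \left|{\omega}\right|}{3}}}{17}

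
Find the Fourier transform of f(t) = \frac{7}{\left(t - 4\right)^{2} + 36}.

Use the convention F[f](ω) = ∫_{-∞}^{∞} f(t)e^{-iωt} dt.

F(ω) = \frac{7 \pi e^{- 4 i \omega - 6 \left|{\omega}\right|}}{6}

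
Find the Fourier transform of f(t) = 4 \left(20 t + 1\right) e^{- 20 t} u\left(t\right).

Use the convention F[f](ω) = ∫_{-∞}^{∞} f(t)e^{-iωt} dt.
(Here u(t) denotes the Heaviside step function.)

F(ω) = \frac{4 \left(- i \omega - 40\right)}{\omega^{2} - 40 i \omega - 400}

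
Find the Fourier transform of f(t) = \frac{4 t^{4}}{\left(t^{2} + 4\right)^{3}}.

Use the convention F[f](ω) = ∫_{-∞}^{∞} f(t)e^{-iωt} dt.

F(ω) = \frac{\pi \left(4 \omega^{2} - 10 \left|{\omega}\right| + 3\right) e^{- 2 \left|{\omega}\right|}}{4}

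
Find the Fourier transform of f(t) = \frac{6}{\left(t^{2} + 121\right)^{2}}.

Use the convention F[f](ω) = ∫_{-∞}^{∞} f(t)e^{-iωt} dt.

F(ω) = \frac{3 \pi \left(11 \left|{\omega}\right| + 1\right) e^{- 11 \left|{\omega}\right|}}{1331}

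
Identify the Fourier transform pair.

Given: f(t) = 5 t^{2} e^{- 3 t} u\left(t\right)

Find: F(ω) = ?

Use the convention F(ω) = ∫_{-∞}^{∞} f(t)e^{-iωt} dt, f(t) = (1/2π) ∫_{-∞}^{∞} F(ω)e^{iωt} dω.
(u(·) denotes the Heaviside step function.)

F(ω) = \frac{10}{\left(i \omega + 3\right)^{3}}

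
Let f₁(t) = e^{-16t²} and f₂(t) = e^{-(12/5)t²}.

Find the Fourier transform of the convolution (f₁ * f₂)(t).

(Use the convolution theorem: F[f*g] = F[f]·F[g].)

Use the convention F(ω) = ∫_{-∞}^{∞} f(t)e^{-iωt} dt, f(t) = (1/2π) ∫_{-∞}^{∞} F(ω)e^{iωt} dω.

F[f₁*f₂](ω) = \frac{\sqrt{15} \pi e^{- \frac{23 \omega^{2}}{192}}}{24}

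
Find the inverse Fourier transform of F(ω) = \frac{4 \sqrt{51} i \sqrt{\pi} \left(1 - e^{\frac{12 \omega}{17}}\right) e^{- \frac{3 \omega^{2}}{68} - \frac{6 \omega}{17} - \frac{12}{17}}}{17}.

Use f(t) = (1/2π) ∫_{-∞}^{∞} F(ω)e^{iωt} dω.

f(t) = 8 e^{- \frac{17 t^{2}}{3}} \sin{\left(4 t \right)}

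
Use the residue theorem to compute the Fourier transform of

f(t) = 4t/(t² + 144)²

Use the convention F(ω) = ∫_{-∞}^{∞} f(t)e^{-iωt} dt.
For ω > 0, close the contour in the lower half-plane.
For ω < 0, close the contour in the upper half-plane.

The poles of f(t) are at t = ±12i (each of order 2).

Let g(z) = f(z)e^{-iωz}; for large |z| the factor e^{-iωz} decays in the lower half-plane when ω > 0 and in the upper half-plane when ω < 0.

Case ω > 0 (lower half-plane, clockwise contour ⇒ F(ω) = -2πi·ΣRes):
  Res_{z = - 12 i} g(z) = \frac{\omega e^{- 12 \omega}}{12} (pole of order 2)
  F(ω) = -2πi·ΣRes = - \frac{i \pi \omega e^{- 12 \omega}}{6}

Case ω < 0 (upper half-plane, counterclockwise contour ⇒ F(ω) = +2πi·ΣRes):
  Res_{z = 12 i} g(z) = - \frac{\omega e^{12 \omega}}{12} (pole of order 2)
  F(ω) = 2πi·ΣRes = - \frac{i \pi \omega e^{12 \omega}}{6}

Both cases combine into a single formula in |ω|:

F(ω) = - \frac{i \pi \omega e^{- 12 \left|{\omega}\right|}}{6}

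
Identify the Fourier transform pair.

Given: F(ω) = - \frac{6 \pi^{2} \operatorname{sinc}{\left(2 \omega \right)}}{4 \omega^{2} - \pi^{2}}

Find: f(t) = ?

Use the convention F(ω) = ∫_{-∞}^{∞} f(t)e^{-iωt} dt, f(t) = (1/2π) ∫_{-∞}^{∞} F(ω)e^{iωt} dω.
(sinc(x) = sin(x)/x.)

f(t) = 3 \left(\begin{cases} \cos^{2}{\left(\frac{\pi t}{4} \right)} & \text{for}\: \left|{t}\right| < 2 \\0 & \text{otherwise} \end{cases}\right)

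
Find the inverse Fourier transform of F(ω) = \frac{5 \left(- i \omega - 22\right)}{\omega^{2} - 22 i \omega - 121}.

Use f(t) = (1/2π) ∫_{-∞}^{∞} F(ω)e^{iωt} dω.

f(t) = 5 \left(11 t + 1\right) e^{- 11 t} u\left(t\right)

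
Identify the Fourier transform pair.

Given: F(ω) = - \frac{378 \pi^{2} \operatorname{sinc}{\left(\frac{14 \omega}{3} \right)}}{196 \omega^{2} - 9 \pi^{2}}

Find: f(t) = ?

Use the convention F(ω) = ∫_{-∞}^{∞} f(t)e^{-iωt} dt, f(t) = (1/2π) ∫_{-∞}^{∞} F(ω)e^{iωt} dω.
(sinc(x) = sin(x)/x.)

f(t) = 9 \left(\begin{cases} \frac{\cos{\left(\frac{3 \pi t}{14} \right)}}{2} + \frac{1}{2} & \text{for}\: \left|{t}\right| < \frac{14}{3} \\0 & \text{otherwise} \end{cases}\right)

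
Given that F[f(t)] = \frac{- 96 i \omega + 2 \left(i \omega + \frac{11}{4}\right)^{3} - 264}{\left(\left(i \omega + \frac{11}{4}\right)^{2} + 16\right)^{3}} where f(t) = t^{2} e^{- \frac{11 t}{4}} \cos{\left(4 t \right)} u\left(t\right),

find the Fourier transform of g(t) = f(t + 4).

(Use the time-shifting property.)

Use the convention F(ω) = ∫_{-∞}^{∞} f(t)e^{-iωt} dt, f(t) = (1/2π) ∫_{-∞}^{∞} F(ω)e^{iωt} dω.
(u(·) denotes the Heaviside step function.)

F[g](ω) = \frac{128 \left(- 3072 i \omega + \left(4 i \omega + 11\right)^{3} - 8448\right) e^{4 i \omega}}{\left(\left(4 i \omega + 11\right)^{2} + 256\right)^{3}}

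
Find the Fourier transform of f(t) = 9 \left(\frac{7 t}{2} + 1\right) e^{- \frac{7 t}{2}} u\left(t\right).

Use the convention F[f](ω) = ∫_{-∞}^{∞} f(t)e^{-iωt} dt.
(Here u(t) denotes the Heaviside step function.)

F(ω) = \frac{36 \left(- i \omega - 7\right)}{4 \omega^{2} - 28 i \omega - 49}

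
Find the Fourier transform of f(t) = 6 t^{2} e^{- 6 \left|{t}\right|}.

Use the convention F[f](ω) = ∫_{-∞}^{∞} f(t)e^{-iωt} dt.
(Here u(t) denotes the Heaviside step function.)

F(ω) = \frac{432 \left(12 - \omega^{2}\right)}{\left(\omega^{2} + 36\right)^{3}}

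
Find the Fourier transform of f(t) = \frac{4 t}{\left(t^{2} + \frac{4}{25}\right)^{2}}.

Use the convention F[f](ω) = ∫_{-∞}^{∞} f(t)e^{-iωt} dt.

F(ω) = - 5 i \pi \omega e^{- \frac{2 \left|{\omega}\right|}{5}}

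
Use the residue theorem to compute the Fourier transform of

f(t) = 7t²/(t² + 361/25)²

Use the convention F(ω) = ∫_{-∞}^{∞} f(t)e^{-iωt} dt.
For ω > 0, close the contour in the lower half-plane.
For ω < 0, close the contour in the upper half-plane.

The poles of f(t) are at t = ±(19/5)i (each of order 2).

Let g(z) = f(z)e^{-iωz}; for large |z| the factor e^{-iωz} decays in the lower half-plane when ω > 0 and in the upper half-plane when ω < 0.

Case ω > 0 (lower half-plane, clockwise contour ⇒ F(ω) = -2πi·ΣRes):
  Res_{z = - \frac{19 i}{5}} g(z) = \frac{7 i \left(5 - 19 \omega\right) e^{- \frac{19 \omega}{5}}}{76} (pole of order 2)
  F(ω) = -2πi·ΣRes = \frac{7 \pi \left(5 - 19 \omega\right) e^{- \frac{19 \omega}{5}}}{38}

Case ω < 0 (upper half-plane, counterclockwise contour ⇒ F(ω) = +2πi·ΣRes):
  Res_{z = \frac{19 i}{5}} g(z) = \frac{7 i \left(- 19 \omega - 5\right) e^{\frac{19 \omega}{5}}}{76} (pole of order 2)
  F(ω) = 2πi·ΣRes = \frac{7 \pi \left(19 \omega + 5\right) e^{\frac{19 \omega}{5}}}{38}

Both cases combine into a single formula in |ω|:

F(ω) = \frac{7 \pi \left(5 - 19 \left|{\omega}\right|\right) e^{- \frac{19 \left|{\omega}\right|}{5}}}{38}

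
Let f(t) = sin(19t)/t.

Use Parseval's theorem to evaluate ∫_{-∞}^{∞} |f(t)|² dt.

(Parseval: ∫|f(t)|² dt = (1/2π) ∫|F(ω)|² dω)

∫|f(t)|² dt = 19 \pi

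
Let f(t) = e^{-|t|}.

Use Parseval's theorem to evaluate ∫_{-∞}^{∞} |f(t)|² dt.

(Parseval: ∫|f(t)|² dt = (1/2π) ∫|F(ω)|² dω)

∫|f(t)|² dt = 1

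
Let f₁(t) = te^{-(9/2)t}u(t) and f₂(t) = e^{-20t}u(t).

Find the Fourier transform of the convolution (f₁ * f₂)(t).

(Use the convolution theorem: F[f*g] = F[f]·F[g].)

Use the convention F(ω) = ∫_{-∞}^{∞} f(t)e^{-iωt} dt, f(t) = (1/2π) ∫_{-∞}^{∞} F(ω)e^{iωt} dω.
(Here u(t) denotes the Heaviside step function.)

F[f₁*f₂](ω) = \frac{4}{\left(i \omega + 20\right) \left(2 i \omega + 9\right)^{2}}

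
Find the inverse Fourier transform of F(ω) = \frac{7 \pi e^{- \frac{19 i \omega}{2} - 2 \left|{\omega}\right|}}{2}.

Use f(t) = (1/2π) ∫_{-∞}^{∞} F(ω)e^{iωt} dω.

f(t) = \frac{7}{\left(t - \frac{19}{2}\right)^{2} + 4}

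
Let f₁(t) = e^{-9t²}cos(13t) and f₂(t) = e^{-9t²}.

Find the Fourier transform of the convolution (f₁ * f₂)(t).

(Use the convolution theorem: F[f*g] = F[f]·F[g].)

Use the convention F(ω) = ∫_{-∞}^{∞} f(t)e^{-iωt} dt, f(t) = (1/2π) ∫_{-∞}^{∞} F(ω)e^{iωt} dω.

F[f₁*f₂](ω) = \frac{\pi \left(e^{\frac{13 \omega}{9}} + 1\right) e^{- \frac{\omega^{2}}{18} - \frac{13 \omega}{18} - \frac{169}{36}}}{18}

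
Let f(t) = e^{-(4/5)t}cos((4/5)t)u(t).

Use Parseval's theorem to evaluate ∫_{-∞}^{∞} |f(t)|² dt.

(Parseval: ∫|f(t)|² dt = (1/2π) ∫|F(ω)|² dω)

∫|f(t)|² dt = \frac{15}{32}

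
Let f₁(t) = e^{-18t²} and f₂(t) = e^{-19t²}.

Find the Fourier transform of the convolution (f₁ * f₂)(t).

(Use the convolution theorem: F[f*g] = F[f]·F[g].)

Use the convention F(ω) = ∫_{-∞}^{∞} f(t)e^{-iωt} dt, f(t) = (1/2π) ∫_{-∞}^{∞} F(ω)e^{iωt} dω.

F[f₁*f₂](ω) = \frac{\sqrt{38} \pi e^{- \frac{37 \omega^{2}}{1368}}}{114}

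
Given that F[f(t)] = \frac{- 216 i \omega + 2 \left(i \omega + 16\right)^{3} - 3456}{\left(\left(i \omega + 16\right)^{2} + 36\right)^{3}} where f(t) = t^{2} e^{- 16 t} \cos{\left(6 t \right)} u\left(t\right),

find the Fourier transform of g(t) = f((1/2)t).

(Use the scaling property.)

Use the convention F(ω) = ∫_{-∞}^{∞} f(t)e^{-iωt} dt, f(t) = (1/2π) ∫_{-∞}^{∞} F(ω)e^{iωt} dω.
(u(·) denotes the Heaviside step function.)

F[g](ω) = \frac{- 27 i \omega + \left(i \omega + 8\right)^{3} - 216}{2 \left(\left(i \omega + 8\right)^{2} + 9\right)^{3}}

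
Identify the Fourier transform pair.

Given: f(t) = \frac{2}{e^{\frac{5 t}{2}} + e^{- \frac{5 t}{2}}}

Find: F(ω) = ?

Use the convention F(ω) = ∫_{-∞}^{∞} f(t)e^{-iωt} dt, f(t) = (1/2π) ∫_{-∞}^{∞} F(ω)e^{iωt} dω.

F(ω) = \frac{2 \pi}{5 \cosh{\left(\frac{\pi \omega}{5} \right)}}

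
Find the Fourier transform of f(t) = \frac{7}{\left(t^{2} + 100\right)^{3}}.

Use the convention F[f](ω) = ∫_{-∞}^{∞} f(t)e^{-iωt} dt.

F(ω) = \frac{7 \pi \left(100 \omega^{2} + 30 \left|{\omega}\right| + 3\right) e^{- 10 \left|{\omega}\right|}}{800000}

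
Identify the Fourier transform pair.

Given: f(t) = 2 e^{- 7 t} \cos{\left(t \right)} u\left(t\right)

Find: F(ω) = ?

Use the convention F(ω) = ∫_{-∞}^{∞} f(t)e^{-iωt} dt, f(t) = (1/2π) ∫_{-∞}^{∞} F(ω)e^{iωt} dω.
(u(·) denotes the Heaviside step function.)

F(ω) = \frac{2 \left(i \omega + 7\right)}{\left(i \omega + 7\right)^{2} + 1}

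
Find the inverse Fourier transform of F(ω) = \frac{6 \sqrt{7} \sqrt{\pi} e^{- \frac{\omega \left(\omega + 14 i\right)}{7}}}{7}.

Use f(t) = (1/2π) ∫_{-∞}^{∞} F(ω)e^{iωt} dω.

f(t) = 3 e^{- \frac{7 \left(t - 2\right)^{2}}{4}}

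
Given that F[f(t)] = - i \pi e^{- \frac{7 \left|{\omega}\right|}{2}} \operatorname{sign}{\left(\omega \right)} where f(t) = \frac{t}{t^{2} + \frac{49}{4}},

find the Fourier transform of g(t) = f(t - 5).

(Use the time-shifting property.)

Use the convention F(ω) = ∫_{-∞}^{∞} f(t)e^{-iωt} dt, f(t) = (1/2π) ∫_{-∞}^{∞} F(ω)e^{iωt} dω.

F[g](ω) = - i \pi e^{- 5 i \omega} e^{- \frac{7 \left|{\omega}\right|}{2}} \operatorname{sign}{\left(\omega \right)}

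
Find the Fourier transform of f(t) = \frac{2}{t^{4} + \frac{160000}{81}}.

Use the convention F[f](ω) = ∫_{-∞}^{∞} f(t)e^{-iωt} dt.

F(ω) = \frac{27 \pi e^{- \frac{10 \sqrt{2} \left|{\omega}\right|}{3}} \sin{\left(\frac{10 \sqrt{2} \left|{\omega}\right|}{3} + \frac{\pi}{4} \right)}}{4000}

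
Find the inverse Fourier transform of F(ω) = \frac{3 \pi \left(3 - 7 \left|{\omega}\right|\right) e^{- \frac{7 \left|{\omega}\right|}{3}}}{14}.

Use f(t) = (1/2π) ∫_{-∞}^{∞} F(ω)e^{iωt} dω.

f(t) = \frac{3 t^{2}}{\left(t^{2} + \frac{49}{9}\right)^{2}}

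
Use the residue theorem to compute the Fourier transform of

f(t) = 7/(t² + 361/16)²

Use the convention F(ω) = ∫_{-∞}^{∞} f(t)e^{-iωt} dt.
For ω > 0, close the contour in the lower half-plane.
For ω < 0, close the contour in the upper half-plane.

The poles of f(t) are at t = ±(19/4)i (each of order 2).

Let g(z) = f(z)e^{-iωz}; for large |z| the factor e^{-iωz} decays in the lower half-plane when ω > 0 and in the upper half-plane when ω < 0.

Case ω > 0 (lower half-plane, clockwise contour ⇒ F(ω) = -2πi·ΣRes):
  Res_{z = - \frac{19 i}{4}} g(z) = \frac{28 i \left(19 \omega + 4\right) e^{- \frac{19 \omega}{4}}}{6859} (pole of order 2)
  F(ω) = -2πi·ΣRes = \frac{56 \pi \left(19 \omega + 4\right) e^{- \frac{19 \omega}{4}}}{6859}

Case ω < 0 (upper half-plane, counterclockwise contour ⇒ F(ω) = +2πi·ΣRes):
  Res_{z = \frac{19 i}{4}} g(z) = \frac{28 i \left(19 \omega - 4\right) e^{\frac{19 \omega}{4}}}{6859} (pole of order 2)
  F(ω) = 2πi·ΣRes = \frac{56 \pi \left(4 - 19 \omega\right) e^{\frac{19 \omega}{4}}}{6859}

Both cases combine into a single formula in |ω|:

F(ω) = \frac{56 \pi \left(19 \left|{\omega}\right| + 4\right) e^{- \frac{19 \left|{\omega}\right|}{4}}}{6859}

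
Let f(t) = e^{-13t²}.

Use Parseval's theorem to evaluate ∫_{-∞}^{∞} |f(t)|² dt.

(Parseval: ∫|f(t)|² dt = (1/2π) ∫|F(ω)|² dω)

∫|f(t)|² dt = \frac{\sqrt{26} \sqrt{\pi}}{26}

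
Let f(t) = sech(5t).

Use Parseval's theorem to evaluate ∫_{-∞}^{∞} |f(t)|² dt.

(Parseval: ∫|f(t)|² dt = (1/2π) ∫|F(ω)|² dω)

∫|f(t)|² dt = \frac{2}{5}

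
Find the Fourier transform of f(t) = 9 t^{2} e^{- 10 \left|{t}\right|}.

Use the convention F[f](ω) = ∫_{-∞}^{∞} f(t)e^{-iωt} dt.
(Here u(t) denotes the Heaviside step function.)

F(ω) = \frac{360 \left(100 - 3 \omega^{2}\right)}{\left(\omega^{2} + 100\right)^{3}}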